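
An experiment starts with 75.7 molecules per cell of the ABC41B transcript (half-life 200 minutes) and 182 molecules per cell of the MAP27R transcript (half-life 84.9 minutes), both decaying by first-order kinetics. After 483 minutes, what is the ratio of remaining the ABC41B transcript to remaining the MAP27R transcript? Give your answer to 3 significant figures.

4.02

ABC41B transcript: 75.7 × (1/2)^(483/200) = 75.7 × (1/2)^2.415 ≈ 14.194 molecules per cell.
MAP27R transcript: 182 × (1/2)^(483/84.9) = 182 × (1/2)^5.689 ≈ 3.5278 molecules per cell.
Ratio ≈ 14.194 / 3.5278 ≈ 4.0236.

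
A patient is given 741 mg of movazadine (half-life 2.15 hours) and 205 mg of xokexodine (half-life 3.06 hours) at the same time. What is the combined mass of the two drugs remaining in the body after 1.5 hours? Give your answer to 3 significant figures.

movazadine: 741 × (1/2)^(1.5/2.15) = 741 × (1/2)^0.69767 ≈ 456.87 mg.
xokexodine: 205 × (1/2)^(1.5/3.06) = 205 × (1/2)^0.4902 ≈ 145.95 mg.
Total = 456.87 + 145.95 ≈ 602.82 mg.

603 mg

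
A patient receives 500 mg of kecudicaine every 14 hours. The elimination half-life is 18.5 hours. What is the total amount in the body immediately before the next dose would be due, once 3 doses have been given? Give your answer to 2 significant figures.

570 mg

The 3 doses were given 42, 28, 14 hours ago.
Total = 500·(1/2)^(42/18.5) + 500·(1/2)^(28/18.5) + 500·(1/2)^(14/18.5)
      = 103.65 + 175.13 + 295.91 ≈ 574.69 mg.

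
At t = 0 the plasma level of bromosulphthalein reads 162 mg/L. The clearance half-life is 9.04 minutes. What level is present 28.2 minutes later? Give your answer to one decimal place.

Number of half-lives: n = 28.2/9.04 ≈ 3.1195.
Remaining = 162 × (1/2)^3.1195 = 162 × 0.11507 ≈ 18.641 mg/L.

18.6 mg/L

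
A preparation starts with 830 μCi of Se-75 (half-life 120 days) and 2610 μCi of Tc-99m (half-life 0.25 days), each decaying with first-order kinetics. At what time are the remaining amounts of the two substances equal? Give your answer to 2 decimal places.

0.41 days

Set 830·(1/2)^(t/120) = 2610·(1/2)^(t/0.25).
Taking log₂: log₂(830/2610) = t·(1/120 − 1/0.25).
log₂(0.31801) = -1.6529; 1/120 − 1/0.25 = -3.9917.
t = -1.6529 / -3.9917 ≈ 0.41408 days.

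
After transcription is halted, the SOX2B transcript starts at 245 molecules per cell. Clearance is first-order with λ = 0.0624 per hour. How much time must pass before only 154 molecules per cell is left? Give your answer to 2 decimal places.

7.44 hours

t½ = ln 2 / λ = 0.69315 / 0.0624 ≈ 11.108 hours.
Fraction remaining = 154/245 ≈ 0.62857.
n = log₂(245/154) = ln(1.5909)/ln 2 ≈ 0.66985 half-lives.
t = n × t½ = 0.66985 × 11.108 ≈ 7.4408 hours.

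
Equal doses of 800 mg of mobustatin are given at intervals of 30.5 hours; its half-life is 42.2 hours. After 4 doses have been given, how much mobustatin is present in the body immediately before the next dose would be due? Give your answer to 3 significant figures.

The 4 doses were given 122, 91.5, 61, 30.5 hours ago.
Total = 800·(1/2)^(122/42.2) + 800·(1/2)^(91.5/42.2) + 800·(1/2)^(61/42.2) + 800·(1/2)^(30.5/42.2)
      = 107.85 + 177.98 + 293.73 + 484.75 ≈ 1064.3 mg.

1060 mg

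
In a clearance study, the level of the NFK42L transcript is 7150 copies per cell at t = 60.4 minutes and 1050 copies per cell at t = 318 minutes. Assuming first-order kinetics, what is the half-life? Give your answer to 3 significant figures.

Over Δt = 318 − 60.4 = 257.6 minutes, the level fell by a factor of 7150/1050 ≈ 6.8095.
n = log₂(6.8095) ≈ 2.7676 half-lives, so t½ = 257.6/2.7676 ≈ 93.079 minutes.

93.1 minutes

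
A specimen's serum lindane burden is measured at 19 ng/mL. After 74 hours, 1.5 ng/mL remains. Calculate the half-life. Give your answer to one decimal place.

A/A₀ = 1.5/19 ≈ 0.078947.
n = log₂(12.667) ≈ 3.663 half-lives elapsed in 74 hours.
t½ = 74/3.663 ≈ 20.202 hours.

20.2 hours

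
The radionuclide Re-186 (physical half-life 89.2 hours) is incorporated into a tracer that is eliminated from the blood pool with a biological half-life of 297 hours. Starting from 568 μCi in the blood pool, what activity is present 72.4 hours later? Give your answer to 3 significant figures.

273 μCi

1/t_eff = 1/t_phys + 1/t_biol = 1/89.2 + 1/297 = 0.014578 per hour.
t_eff = 89.2 × 297 / (89.2 + 297) ≈ 68.598 hours.
Remaining = 568 × (1/2)^(72.4/68.598) = 568 × (1/2)^1.0554 ≈ 273.3 μCi.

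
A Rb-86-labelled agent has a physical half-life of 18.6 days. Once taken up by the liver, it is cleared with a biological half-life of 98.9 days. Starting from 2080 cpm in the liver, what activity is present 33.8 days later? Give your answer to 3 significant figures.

466 cpm

1/t_eff = 1/t_phys + 1/t_biol = 1/18.6 + 1/98.9 = 0.063875 per day.
t_eff = 18.6 × 98.9 / (18.6 + 98.9) ≈ 15.656 days.
Remaining = 2080 × (1/2)^(33.8/15.656) = 2080 × (1/2)^2.159 ≈ 465.75 cpm.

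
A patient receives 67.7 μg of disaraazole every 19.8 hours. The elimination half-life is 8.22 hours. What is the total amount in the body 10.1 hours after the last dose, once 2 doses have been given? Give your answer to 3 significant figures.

The 2 doses were given 29.9, 10.1 hours ago.
Total = 67.7·(1/2)^(29.9/8.22) + 67.7·(1/2)^(10.1/8.22)
      = 5.44 + 28.888 ≈ 34.328 μg.

34.3 μg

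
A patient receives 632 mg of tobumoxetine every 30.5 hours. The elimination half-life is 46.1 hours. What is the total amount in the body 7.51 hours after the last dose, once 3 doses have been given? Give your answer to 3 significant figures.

1150 mg

The 3 doses were given 68.51, 38.01, 7.51 hours ago.
Total = 632·(1/2)^(68.51/46.1) + 632·(1/2)^(38.01/46.1) + 632·(1/2)^(7.51/46.1)
      = 225.61 + 356.87 + 564.52 ≈ 1147 mg.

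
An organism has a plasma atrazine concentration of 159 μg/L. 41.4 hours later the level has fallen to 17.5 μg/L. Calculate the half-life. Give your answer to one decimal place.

A/A₀ = 17.5/159 ≈ 0.11006.
n = log₂(9.0857) ≈ 3.1836 half-lives elapsed in 41.4 hours.
t½ = 41.4/3.1836 ≈ 13.004 hours.

13.0 hours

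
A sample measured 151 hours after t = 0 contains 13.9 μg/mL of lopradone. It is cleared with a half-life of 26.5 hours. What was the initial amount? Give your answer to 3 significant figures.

722 μg/mL

Number of half-lives elapsed: n = 151/26.5 ≈ 5.6981.
A₀ = A × 2^n = 13.9 × 2^5.6981 = 13.9 × 51.916 ≈ 721.64 μg/mL.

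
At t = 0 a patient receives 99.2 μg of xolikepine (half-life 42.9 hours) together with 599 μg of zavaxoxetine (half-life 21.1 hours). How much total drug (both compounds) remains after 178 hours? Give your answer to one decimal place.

7.3 μg

xolikepine: 99.2 × (1/2)^(178/42.9) = 99.2 × (1/2)^4.1492 ≈ 5.5909 μg.
zavaxoxetine: 599 × (1/2)^(178/21.1) = 599 × (1/2)^8.436 ≈ 1.7295 μg.
Total = 5.5909 + 1.7295 ≈ 7.3205 μg.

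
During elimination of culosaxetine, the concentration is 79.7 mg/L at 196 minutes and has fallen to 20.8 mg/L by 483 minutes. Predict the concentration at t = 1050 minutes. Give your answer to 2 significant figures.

1.5 mg/L

Over Δt = 483 − 196 = 287 minutes, the level fell by a factor of 79.7/20.8 ≈ 3.8317.
n = log₂(3.8317) ≈ 1.938 half-lives, so t½ = 287/1.938 ≈ 148.09 minutes.
From t = 483 to t = 1050: 20.8 × (1/2)^((1050−483)/148.09) ≈ 1.4639 mg/L.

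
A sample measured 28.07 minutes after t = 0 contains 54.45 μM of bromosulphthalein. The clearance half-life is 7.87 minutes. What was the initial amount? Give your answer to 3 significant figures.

645 μM

Number of half-lives elapsed: n = 28.07/7.87 ≈ 3.5667.
A₀ = A × 2^n = 54.45 × 2^3.5667 = 54.45 × 11.849 ≈ 645.19 μM.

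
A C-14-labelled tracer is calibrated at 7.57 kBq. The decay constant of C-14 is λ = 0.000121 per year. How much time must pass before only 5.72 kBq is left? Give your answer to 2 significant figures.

2300 years

t½ = ln 2 / λ = 0.69315 / 0.000121 ≈ 5728.5 years.
Fraction remaining = 5.72/7.57 ≈ 0.75561.
n = log₂(7.57/5.72) = ln(1.3234)/ln 2 ≈ 0.40428 half-lives.
t = n × t½ = 0.40428 × 5728.5 ≈ 2315.9 years.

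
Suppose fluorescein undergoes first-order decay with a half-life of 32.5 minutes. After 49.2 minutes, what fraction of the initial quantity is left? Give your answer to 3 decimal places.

n = 49.2/32.5 ≈ 1.5138 half-lives.
Fraction remaining = (1/2)^1.5138 ≈ 0.35018.

0.350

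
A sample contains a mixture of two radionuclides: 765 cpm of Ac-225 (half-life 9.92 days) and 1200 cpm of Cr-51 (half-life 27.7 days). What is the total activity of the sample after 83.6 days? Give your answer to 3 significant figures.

150 cpm

Ac-225: 765 × (1/2)^(83.6/9.92) = 765 × (1/2)^8.4274 ≈ 2.2221 cpm.
Cr-51: 1200 × (1/2)^(83.6/27.7) = 1200 × (1/2)^3.0181 ≈ 148.13 cpm.
Total = 2.2221 + 148.13 ≈ 150.36 cpm.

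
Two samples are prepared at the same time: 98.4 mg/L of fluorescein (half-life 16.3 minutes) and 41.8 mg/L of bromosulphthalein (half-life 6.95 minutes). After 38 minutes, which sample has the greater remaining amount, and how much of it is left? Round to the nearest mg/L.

fluorescein, 20 mg/L

fluorescein: 98.4 × (1/2)^2.3313 ≈ 19.553 mg/L.
bromosulphthalein: 41.8 × (1/2)^5.4676 ≈ 0.94462 mg/L.
Fluorescein has more remaining, at ≈ 19.553 mg/L.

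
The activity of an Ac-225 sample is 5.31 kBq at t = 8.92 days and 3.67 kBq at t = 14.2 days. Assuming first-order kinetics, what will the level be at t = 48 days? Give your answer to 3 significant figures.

Over Δt = 14.2 − 8.92 = 5.28 days, the level fell by a factor of 5.31/3.67 ≈ 1.4469.
n = log₂(1.4469) ≈ 0.53293 half-lives, so t½ = 5.28/0.53293 ≈ 9.9075 days.
From t = 14.2 to t = 48: 3.67 × (1/2)^((48−14.2)/9.9075) ≈ 0.34489 kBq.

0.345 kBq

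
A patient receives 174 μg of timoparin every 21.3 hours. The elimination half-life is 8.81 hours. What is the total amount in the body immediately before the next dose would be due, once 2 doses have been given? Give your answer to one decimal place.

The 2 doses were given 42.6, 21.3 hours ago.
Total = 174·(1/2)^(42.6/8.81) + 174·(1/2)^(21.3/8.81)
      = 6.0946 + 32.565 ≈ 38.659 μg.

38.7 μg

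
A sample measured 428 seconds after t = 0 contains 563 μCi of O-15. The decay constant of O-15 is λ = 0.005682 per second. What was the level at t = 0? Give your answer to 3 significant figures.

t½ = ln 2 / λ = 0.69315 / 0.005682 ≈ 121.99 seconds.
Number of half-lives elapsed: n = 428/121.99 ≈ 3.5085.
A₀ = A × 2^n = 563 × 2^3.5085 = 563 × 11.38 ≈ 6407.2 μCi.

6410 μCi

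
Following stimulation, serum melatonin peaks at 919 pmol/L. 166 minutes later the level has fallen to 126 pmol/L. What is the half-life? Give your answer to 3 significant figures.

57.9 minutes

A/A₀ = 126/919 ≈ 0.13711.
n = log₂(7.2937) ≈ 2.8666 half-lives elapsed in 166 minutes.
t½ = 166/2.8666 ≈ 57.907 minutes.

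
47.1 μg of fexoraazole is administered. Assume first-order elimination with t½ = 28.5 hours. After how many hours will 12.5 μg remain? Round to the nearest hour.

Fraction remaining = 12.5/47.1 ≈ 0.26539.
n = log₂(47.1/12.5) = ln(3.768)/ln 2 ≈ 1.9138 half-lives.
t = n × t½ = 1.9138 × 28.5 ≈ 54.543 hours.

55 hours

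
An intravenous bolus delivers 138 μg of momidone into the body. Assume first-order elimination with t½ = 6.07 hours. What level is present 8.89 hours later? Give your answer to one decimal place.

Number of half-lives: n = 8.89/6.07 ≈ 1.4646.
Remaining = 138 × (1/2)^1.4646 = 138 × 0.36234 ≈ 50.003 μg.

50.0 μg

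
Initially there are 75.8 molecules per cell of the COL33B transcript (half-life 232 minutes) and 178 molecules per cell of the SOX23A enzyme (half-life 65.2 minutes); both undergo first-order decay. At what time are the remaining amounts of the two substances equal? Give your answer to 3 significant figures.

112 minutes

Set 75.8·(1/2)^(t/232) = 178·(1/2)^(t/65.2).
Taking log₂: log₂(75.8/178) = t·(1/232 − 1/65.2).
log₂(0.42584) = -1.2316; 1/232 − 1/65.2 = -0.011027.
t = -1.2316 / -0.011027 ≈ 111.69 minutes.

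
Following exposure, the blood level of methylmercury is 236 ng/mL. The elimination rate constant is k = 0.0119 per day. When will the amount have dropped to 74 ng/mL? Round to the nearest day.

t½ = ln 2 / k = 0.69315 / 0.0119 ≈ 58.248 days.
Fraction remaining = 74/236 ≈ 0.31356.
n = log₂(236/74) = ln(3.1892)/ln 2 ≈ 1.6732 half-lives.
t = n × t½ = 1.6732 × 58.248 ≈ 97.459 days.

97 days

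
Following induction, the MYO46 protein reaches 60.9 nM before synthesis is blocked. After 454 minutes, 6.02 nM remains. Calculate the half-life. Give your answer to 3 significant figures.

136 minutes

A/A₀ = 6.02/60.9 ≈ 0.098851.
n = log₂(10.116) ≈ 3.3386 half-lives elapsed in 454 minutes.
t½ = 454/3.3386 ≈ 135.98 minutes.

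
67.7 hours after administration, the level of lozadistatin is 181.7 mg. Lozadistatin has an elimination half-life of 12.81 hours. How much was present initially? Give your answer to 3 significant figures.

7080 mg

Number of half-lives elapsed: n = 67.7/12.81 ≈ 5.2849.
A₀ = A × 2^n = 181.7 × 2^5.2849 = 181.7 × 38.987 ≈ 7084 mg.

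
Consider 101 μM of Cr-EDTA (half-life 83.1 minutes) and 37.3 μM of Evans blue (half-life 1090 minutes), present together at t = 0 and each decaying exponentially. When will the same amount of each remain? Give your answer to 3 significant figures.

Set 101·(1/2)^(t/83.1) = 37.3·(1/2)^(t/1090).
Taking log₂: log₂(101/37.3) = t·(1/83.1 − 1/1090).
log₂(2.7078) = 1.4371; 1/83.1 − 1/1090 = 0.011116.
t = 1.4371 / 0.011116 ≈ 129.28 minutes.

129 minutes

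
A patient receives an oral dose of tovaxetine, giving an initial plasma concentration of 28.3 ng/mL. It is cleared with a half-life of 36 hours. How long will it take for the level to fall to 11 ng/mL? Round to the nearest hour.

Fraction remaining = 11/28.3 ≈ 0.38869.
n = log₂(28.3/11) = ln(2.5727)/ln 2 ≈ 1.3633 half-lives.
t = n × t½ = 1.3633 × 36 ≈ 49.079 hours.

49 hours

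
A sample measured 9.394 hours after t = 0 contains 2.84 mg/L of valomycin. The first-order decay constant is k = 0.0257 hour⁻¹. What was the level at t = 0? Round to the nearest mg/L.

4 mg/L

t½ = ln 2 / k = 0.69315 / 0.0257 ≈ 26.971 hours.
Number of half-lives elapsed: n = 9.394/26.971 ≈ 0.3483.
A₀ = A × 2^n = 2.84 × 2^0.3483 = 2.84 × 1.2731 ≈ 3.6155 mg/L.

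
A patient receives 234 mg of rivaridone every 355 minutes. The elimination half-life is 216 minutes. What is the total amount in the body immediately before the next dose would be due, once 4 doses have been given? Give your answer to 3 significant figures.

The 4 doses were given 1420, 1065, 710, 355 minutes ago.
Total = 234·(1/2)^(1420/216) + 234·(1/2)^(1065/216) + 234·(1/2)^(710/216) + 234·(1/2)^(355/216)
      = 2.456 + 7.6731 + 23.973 + 74.898 ≈ 109 mg.

109 mg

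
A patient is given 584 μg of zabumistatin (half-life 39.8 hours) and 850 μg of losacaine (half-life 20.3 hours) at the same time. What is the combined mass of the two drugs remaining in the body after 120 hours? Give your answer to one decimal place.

zabumistatin: 584 × (1/2)^(120/39.8) = 584 × (1/2)^3.0151 ≈ 72.241 μg.
losacaine: 850 × (1/2)^(120/20.3) = 850 × (1/2)^5.9113 ≈ 14.123 μg.
Total = 72.241 + 14.123 ≈ 86.364 μg.

86.4 μg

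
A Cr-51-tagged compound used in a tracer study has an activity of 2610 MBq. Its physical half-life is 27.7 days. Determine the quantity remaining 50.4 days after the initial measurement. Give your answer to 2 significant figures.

740 MBq

Number of half-lives: n = 50.4/27.7 ≈ 1.8195.
Remaining = 2610 × (1/2)^1.8195 = 2610 × 0.28332 ≈ 739.47 MBq.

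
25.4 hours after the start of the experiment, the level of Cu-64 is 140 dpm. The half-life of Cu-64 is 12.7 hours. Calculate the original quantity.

560 dpm

Number of half-lives elapsed: n = 25.4/12.7 ≈ 2.
A₀ = A × 2^n = 140 × 2^2 = 140 × 4 ≈ 560 dpm.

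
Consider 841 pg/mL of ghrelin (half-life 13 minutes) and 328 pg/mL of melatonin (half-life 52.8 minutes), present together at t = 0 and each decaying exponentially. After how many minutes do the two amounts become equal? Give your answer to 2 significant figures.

Set 841·(1/2)^(t/13) = 328·(1/2)^(t/52.8).
Taking log₂: log₂(841/328) = t·(1/13 − 1/52.8).
log₂(2.564) = 1.3584; 1/13 − 1/52.8 = 0.057984.
t = 1.3584 / 0.057984 ≈ 23.427 minutes.

23 minutes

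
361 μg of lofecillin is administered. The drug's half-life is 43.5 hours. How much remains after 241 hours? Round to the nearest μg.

Number of half-lives: n = 241/43.5 ≈ 5.5402.
Remaining = 361 × (1/2)^5.5402 = 361 × 0.021489 ≈ 7.7577 μg.

8 μg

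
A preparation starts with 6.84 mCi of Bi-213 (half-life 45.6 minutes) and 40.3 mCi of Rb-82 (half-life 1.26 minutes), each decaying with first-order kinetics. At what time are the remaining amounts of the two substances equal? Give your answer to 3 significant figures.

3.32 minutes

Set 6.84·(1/2)^(t/45.6) = 40.3·(1/2)^(t/1.26).
Taking log₂: log₂(6.84/40.3) = t·(1/45.6 − 1/1.26).
log₂(0.16973) = -2.5587; 1/45.6 − 1/1.26 = -0.77172.
t = -2.5587 / -0.77172 ≈ 3.3156 minutes.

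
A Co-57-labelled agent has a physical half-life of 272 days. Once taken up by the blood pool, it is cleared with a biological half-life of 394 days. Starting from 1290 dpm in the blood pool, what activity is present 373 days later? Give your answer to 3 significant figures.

1/t_eff = 1/t_phys + 1/t_biol = 1/272 + 1/394 = 0.0062145 per day.
t_eff = 272 × 394 / (272 + 394) ≈ 160.91 days.
Remaining = 1290 × (1/2)^(373/160.91) = 1290 × (1/2)^2.318 ≈ 258.7 dpm.

259 dpm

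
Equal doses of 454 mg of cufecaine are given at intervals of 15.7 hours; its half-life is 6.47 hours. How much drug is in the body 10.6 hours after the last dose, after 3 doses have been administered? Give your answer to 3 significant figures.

The 3 doses were given 42, 26.3, 10.6 hours ago.
Total = 454·(1/2)^(42/6.47) + 454·(1/2)^(26.3/6.47) + 454·(1/2)^(10.6/6.47)
      = 5.0457 + 27.127 + 145.84 ≈ 178.01 mg.

178 mg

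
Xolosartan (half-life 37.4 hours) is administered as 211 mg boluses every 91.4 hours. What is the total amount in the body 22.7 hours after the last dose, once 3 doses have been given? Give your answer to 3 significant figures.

The 3 doses were given 205.5, 114.1, 22.7 hours ago.
Total = 211·(1/2)^(205.5/37.4) + 211·(1/2)^(114.1/37.4) + 211·(1/2)^(22.7/37.4)
      = 4.6798 + 25.462 + 138.54 ≈ 168.68 mg.

169 mg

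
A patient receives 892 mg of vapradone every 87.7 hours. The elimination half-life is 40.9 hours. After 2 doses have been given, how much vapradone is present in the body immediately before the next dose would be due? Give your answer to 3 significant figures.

The 2 doses were given 175.4, 87.7 hours ago.
Total = 892·(1/2)^(175.4/40.9) + 892·(1/2)^(87.7/40.9)
      = 45.645 + 201.78 ≈ 247.43 mg.

247 mg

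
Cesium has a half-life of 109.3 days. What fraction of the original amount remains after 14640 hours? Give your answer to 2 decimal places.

14640 hours = 610 days.
n = 610/109.3 ≈ 5.581 half-lives.
Fraction remaining = (1/2)^5.581 ≈ 0.020891.

0.02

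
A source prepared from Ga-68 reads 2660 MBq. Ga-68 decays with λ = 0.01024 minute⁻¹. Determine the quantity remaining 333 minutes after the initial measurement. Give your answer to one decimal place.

87.9 MBq

t½ = ln 2 / λ = 0.69315 / 0.01024 ≈ 67.69 minutes.
Number of half-lives: n = 333/67.69 ≈ 4.9195.
Remaining = 2660 × (1/2)^4.9195 = 2660 × 0.033044 ≈ 87.897 MBq.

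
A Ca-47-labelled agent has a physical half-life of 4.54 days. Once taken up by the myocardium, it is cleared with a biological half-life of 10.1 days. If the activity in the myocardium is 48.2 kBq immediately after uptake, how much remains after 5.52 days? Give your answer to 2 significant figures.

14 kBq

1/t_eff = 1/t_phys + 1/t_biol = 1/4.54 + 1/10.1 = 0.31927 per day.
t_eff = 4.54 × 10.1 / (4.54 + 10.1) ≈ 3.1321 days.
Remaining = 48.2 × (1/2)^(5.52/3.1321) = 48.2 × (1/2)^1.7624 ≈ 14.207 kBq.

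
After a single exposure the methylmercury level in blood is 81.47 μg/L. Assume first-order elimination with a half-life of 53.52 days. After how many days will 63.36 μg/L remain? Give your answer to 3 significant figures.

19.4 days

Fraction remaining = 63.36/81.47 ≈ 0.77771.
n = log₂(81.47/63.36) = ln(1.2858)/ln 2 ≈ 0.3627 half-lives.
t = n × t½ = 0.3627 × 53.52 ≈ 19.412 days.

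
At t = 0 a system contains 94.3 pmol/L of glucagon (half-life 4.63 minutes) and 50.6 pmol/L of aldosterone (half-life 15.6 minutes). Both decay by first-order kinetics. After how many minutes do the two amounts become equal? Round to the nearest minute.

Set 94.3·(1/2)^(t/4.63) = 50.6·(1/2)^(t/15.6).
Taking log₂: log₂(94.3/50.6) = t·(1/4.63 − 1/15.6).
log₂(1.8636) = 0.89812; 1/4.63 − 1/15.6 = 0.15188.
t = 0.89812 / 0.15188 ≈ 5.9133 minutes.

6 minutes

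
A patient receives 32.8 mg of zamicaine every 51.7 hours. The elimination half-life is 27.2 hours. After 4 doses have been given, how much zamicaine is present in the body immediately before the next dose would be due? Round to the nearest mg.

12 mg

The 4 doses were given 206.8, 155.1, 103.4, 51.7 hours ago.
Total = 32.8·(1/2)^(206.8/27.2) + 32.8·(1/2)^(155.1/27.2) + 32.8·(1/2)^(103.4/27.2) + 32.8·(1/2)^(51.7/27.2)
      = 0.16872 + 0.63 + 2.3524 + 8.7841 ≈ 11.935 mg.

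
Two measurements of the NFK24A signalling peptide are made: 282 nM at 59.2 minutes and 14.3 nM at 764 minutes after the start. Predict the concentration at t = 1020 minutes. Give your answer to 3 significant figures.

4.84 nM

Over Δt = 764 − 59.2 = 704.8 minutes, the level fell by a factor of 282/14.3 ≈ 19.72.
n = log₂(19.72) ≈ 4.3016 half-lives, so t½ = 704.8/4.3016 ≈ 163.85 minutes.
From t = 764 to t = 1020: 14.3 × (1/2)^((1020−764)/163.85) ≈ 4.8416 nM.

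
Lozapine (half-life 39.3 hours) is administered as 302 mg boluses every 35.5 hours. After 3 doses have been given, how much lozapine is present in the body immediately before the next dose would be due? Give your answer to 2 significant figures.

The 3 doses were given 106.5, 71, 35.5 hours ago.
Total = 302·(1/2)^(106.5/39.3) + 302·(1/2)^(71/39.3) + 302·(1/2)^(35.5/39.3)
      = 46.157 + 86.33 + 161.47 ≈ 293.95 mg.

290 mg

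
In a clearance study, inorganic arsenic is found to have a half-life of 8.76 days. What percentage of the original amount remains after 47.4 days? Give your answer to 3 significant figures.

n = 47.4/8.76 ≈ 5.411 half-lives.
Fraction remaining = (1/2)^5.411 ≈ 0.023504, i.e. 2.3504%.

2.35%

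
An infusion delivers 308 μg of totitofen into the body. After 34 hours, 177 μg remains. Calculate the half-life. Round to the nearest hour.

43 hours

A/A₀ = 177/308 ≈ 0.57468.
n = log₂(1.7401) ≈ 0.79918 half-lives elapsed in 34 hours.
t½ = 34/0.79918 ≈ 42.544 hours.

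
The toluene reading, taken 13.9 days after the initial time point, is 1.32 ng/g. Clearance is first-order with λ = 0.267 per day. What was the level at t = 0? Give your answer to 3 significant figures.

t½ = ln 2 / λ = 0.69315 / 0.267 ≈ 2.5961 days.
Number of half-lives elapsed: n = 13.9/2.5961 ≈ 5.3543.
A₀ = A × 2^n = 1.32 × 2^5.3543 = 1.32 × 40.907 ≈ 53.997 ng/g.

54.0 ng/g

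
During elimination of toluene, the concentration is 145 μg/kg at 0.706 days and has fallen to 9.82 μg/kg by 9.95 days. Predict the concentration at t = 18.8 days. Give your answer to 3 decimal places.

0.746 μg/kg

Over Δt = 9.95 − 0.706 = 9.244 days, the level fell by a factor of 145/9.82 ≈ 14.766.
n = log₂(14.766) ≈ 3.8842 half-lives, so t½ = 9.244/3.8842 ≈ 2.3799 days.
From t = 9.95 to t = 18.8: 9.82 × (1/2)^((18.8−9.95)/2.3799) ≈ 0.74592 μg/kg.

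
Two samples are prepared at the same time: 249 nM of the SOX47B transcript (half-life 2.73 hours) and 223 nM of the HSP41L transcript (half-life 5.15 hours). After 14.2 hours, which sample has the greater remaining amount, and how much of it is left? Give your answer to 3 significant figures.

HSP41L transcript, 33.0 nM

SOX47B transcript: 249 × (1/2)^5.2015 ≈ 6.7671 nM.
HSP41L transcript: 223 × (1/2)^2.7573 ≈ 32.982 nM.
HSP41L transcript has more remaining, at ≈ 32.982 nM.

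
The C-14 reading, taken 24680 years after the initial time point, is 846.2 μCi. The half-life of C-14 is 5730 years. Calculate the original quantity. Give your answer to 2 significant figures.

Number of half-lives elapsed: n = 24680/5730 ≈ 4.3072.
A₀ = A × 2^n = 846.2 × 2^4.3072 = 846.2 × 19.796 ≈ 16752 μCi.

17000 μCi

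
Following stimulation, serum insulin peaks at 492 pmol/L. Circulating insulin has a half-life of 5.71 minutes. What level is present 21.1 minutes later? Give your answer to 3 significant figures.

Number of half-lives: n = 21.1/5.71 ≈ 3.6953.
Remaining = 492 × (1/2)^3.6953 = 492 × 0.077199 ≈ 37.982 pmol/L.

38.0 pmol/L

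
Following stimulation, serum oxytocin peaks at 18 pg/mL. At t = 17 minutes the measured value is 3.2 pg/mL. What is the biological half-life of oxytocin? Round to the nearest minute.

7 minutes

A/A₀ = 3.2/18 ≈ 0.17778.
n = log₂(5.625) ≈ 2.4919 half-lives elapsed in 17 minutes.
t½ = 17/2.4919 ≈ 6.8222 minutes.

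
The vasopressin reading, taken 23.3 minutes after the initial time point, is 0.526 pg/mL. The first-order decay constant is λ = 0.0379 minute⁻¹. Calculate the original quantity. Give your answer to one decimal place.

t½ = ln 2 / λ = 0.69315 / 0.0379 ≈ 18.289 minutes.
Number of half-lives elapsed: n = 23.3/18.289 ≈ 1.274.
A₀ = A × 2^n = 0.526 × 2^1.274 = 0.526 × 2.4183 ≈ 1.272 pg/mL.

1.3 pg/mL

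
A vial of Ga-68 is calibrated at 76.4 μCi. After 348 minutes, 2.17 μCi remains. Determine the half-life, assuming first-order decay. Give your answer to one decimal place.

A/A₀ = 2.17/76.4 ≈ 0.028403.
n = log₂(35.207) ≈ 5.1378 half-lives elapsed in 348 minutes.
t½ = 348/5.1378 ≈ 67.733 minutes.

67.7 minutes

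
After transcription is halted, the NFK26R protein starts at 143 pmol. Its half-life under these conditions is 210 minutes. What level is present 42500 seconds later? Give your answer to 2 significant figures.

14 pmol

Convert the elapsed time: 42500 seconds = 708.333 minutes.
Number of half-lives: n = 708.333/210 ≈ 3.373.
Remaining = 143 × (1/2)^3.373 = 143 × 0.096521 ≈ 13.802 pmol.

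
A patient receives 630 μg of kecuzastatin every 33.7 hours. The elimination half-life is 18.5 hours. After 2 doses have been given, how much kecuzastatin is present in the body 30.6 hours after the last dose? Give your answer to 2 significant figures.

260 μg

The 2 doses were given 64.3, 30.6 hours ago.
Total = 630·(1/2)^(64.3/18.5) + 630·(1/2)^(30.6/18.5)
      = 56.631 + 200.18 ≈ 256.81 μg.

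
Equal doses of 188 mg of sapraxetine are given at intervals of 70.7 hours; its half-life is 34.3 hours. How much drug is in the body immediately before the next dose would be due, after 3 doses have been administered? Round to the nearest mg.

58 mg

The 3 doses were given 212.1, 141.4, 70.7 hours ago.
Total = 188·(1/2)^(212.1/34.3) + 188·(1/2)^(141.4/34.3) + 188·(1/2)^(70.7/34.3)
      = 2.5863 + 10.794 + 45.047 ≈ 58.427 mg.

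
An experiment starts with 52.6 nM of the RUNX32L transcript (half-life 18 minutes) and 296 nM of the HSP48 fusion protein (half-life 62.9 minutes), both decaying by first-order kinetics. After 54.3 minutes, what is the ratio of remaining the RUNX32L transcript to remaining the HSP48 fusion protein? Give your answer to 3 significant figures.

RUNX32L transcript: 52.6 × (1/2)^(54.3/18) = 52.6 × (1/2)^3.0167 ≈ 6.4995 nM.
HSP48 fusion protein: 296 × (1/2)^(54.3/62.9) = 296 × (1/2)^0.86328 ≈ 162.71 nM.
Ratio ≈ 6.4995 / 162.71 ≈ 0.039945.

0.0399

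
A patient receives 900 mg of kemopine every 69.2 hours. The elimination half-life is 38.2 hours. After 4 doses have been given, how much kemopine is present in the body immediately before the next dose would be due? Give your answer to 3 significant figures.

The 4 doses were given 276.8, 207.6, 138.4, 69.2 hours ago.
Total = 900·(1/2)^(276.8/38.2) + 900·(1/2)^(207.6/38.2) + 900·(1/2)^(138.4/38.2) + 900·(1/2)^(69.2/38.2)
      = 5.9287 + 20.81 + 73.047 + 256.4 ≈ 356.19 mg.

356 mg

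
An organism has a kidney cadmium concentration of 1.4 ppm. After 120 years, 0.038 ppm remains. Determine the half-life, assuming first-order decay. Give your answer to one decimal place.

A/A₀ = 0.038/1.4 ≈ 0.027143.
n = log₂(36.842) ≈ 5.2033 half-lives elapsed in 120 years.
t½ = 120/5.2033 ≈ 23.062 years.

23.1 years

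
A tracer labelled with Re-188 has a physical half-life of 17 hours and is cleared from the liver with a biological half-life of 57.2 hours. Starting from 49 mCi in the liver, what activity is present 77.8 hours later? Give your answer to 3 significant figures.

0.800 mCi

1/t_eff = 1/t_phys + 1/t_biol = 1/17 + 1/57.2 = 0.076306 per hour.
t_eff = 17 × 57.2 / (17 + 57.2) ≈ 13.105 hours.
Remaining = 49 × (1/2)^(77.8/13.105) = 49 × (1/2)^5.9366 ≈ 0.80002 mCi.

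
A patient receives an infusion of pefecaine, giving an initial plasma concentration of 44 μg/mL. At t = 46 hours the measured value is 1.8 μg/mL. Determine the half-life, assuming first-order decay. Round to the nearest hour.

10 hours

A/A₀ = 1.8/44 ≈ 0.040909.
n = log₂(24.444) ≈ 4.6114 half-lives elapsed in 46 hours.
t½ = 46/4.6114 ≈ 9.9752 hours.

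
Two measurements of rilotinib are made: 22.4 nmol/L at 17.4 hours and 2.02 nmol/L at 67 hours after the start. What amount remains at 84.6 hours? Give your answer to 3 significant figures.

Over Δt = 67 − 17.4 = 49.6 hours, the level fell by a factor of 22.4/2.02 ≈ 11.089.
n = log₂(11.089) ≈ 3.4711 half-lives, so t½ = 49.6/3.4711 ≈ 14.29 hours.
From t = 67 to t = 84.6: 2.02 × (1/2)^((84.6−67)/14.29) ≈ 0.86016 nmol/L.

0.860 nmol/L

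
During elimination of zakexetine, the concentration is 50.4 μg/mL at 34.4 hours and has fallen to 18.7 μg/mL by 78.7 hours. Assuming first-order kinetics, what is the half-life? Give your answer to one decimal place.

31.0 hours

Over Δt = 78.7 − 34.4 = 44.3 hours, the level fell by a factor of 50.4/18.7 ≈ 2.6952.
n = log₂(2.6952) ≈ 1.4304 half-lives, so t½ = 44.3/1.4304 ≈ 30.971 hours.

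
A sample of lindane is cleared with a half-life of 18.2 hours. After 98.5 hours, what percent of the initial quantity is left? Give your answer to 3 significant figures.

2.35%

n = 98.5/18.2 ≈ 5.4121 half-lives.
Fraction remaining = (1/2)^5.4121 ≈ 0.023485, i.e. 2.3485%.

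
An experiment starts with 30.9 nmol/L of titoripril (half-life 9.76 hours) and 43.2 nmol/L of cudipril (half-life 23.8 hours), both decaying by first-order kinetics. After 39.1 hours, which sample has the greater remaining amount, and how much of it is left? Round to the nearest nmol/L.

titoripril: 30.9 × (1/2)^4.0061 ≈ 1.923 nmol/L.
cudipril: 43.2 × (1/2)^1.6429 ≈ 13.834 nmol/L.
Cudipril has more remaining, at ≈ 13.834 nmol/L.

cudipril, 14 nmol/L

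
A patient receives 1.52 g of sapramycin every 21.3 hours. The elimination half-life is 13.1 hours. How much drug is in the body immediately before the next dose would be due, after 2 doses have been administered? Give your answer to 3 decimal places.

0.652 g

The 2 doses were given 42.6, 21.3 hours ago.
Total = 1.52·(1/2)^(42.6/13.1) + 1.52·(1/2)^(21.3/13.1)
      = 0.15956 + 0.49247 ≈ 0.65203 g.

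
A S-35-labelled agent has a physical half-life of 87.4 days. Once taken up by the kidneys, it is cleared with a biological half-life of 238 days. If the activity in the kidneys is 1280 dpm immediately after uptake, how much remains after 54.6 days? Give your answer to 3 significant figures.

708 dpm

1/t_eff = 1/t_phys + 1/t_biol = 1/87.4 + 1/238 = 0.015643 per day.
t_eff = 87.4 × 238 / (87.4 + 238) ≈ 63.925 days.
Remaining = 1280 × (1/2)^(54.6/63.925) = 1280 × (1/2)^0.85413 ≈ 708.1 dpm.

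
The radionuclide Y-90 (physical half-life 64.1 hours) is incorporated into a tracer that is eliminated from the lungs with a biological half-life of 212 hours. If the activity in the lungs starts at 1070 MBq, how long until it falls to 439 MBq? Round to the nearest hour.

63 hours

1/t_eff = 1/t_phys + 1/t_biol = 1/64.1 + 1/212 = 0.020318 per hour.
t_eff = 64.1 × 212 / (64.1 + 212) ≈ 49.218 hours.
n = log₂(1070/439) ≈ 1.2853; t = 1.2853 × 49.218 ≈ 63.261 hours.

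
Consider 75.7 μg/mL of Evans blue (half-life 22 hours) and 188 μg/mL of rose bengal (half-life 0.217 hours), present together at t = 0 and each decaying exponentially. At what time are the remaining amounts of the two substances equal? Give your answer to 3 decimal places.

Set 75.7·(1/2)^(t/22) = 188·(1/2)^(t/0.217).
Taking log₂: log₂(75.7/188) = t·(1/22 − 1/0.217).
log₂(0.40266) = -1.3124; 1/22 − 1/0.217 = -4.5628.
t = -1.3124 / -4.5628 ≈ 0.28762 hours.

0.288 hours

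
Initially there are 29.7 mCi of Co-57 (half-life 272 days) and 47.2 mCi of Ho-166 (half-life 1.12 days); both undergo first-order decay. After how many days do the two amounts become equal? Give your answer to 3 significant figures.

Set 29.7·(1/2)^(t/272) = 47.2·(1/2)^(t/1.12).
Taking log₂: log₂(29.7/47.2) = t·(1/272 − 1/1.12).
log₂(0.62924) = -0.66832; 1/272 − 1/1.12 = -0.88918.
t = -0.66832 / -0.88918 ≈ 0.75162 days.

0.752 days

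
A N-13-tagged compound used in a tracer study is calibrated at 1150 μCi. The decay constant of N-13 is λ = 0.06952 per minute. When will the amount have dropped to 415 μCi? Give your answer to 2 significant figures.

15 minutes

t½ = ln 2 / λ = 0.69315 / 0.06952 ≈ 9.9705 minutes.
Fraction remaining = 415/1150 ≈ 0.36087.
n = log₂(1150/415) = ln(2.7711)/ln 2 ≈ 1.4705 half-lives.
t = n × t½ = 1.4705 × 9.9705 ≈ 14.661 minutes.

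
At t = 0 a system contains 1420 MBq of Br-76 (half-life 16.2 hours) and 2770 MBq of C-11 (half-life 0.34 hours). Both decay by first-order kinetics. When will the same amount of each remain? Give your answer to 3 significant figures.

0.335 hours

Set 1420·(1/2)^(t/16.2) = 2770·(1/2)^(t/0.34).
Taking log₂: log₂(1420/2770) = t·(1/16.2 − 1/0.34).
log₂(0.51264) = -0.964; 1/16.2 − 1/0.34 = -2.8794.
t = -0.964 / -2.8794 ≈ 0.33478 hours.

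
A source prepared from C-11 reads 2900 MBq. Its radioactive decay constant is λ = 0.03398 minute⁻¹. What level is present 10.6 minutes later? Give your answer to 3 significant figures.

2020 MBq

t½ = ln 2 / λ = 0.69315 / 0.03398 ≈ 20.399 minutes.
Number of half-lives: n = 10.6/20.399 ≈ 0.51964.
Remaining = 2900 × (1/2)^0.51964 = 2900 × 0.69755 ≈ 2022.9 MBq.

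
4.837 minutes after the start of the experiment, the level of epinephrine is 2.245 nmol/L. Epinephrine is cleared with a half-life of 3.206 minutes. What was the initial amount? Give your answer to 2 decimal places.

6.39 nmol/L

Number of half-lives elapsed: n = 4.837/3.206 ≈ 1.5087.
A₀ = A × 2^n = 2.245 × 2^1.5087 = 2.245 × 2.8456 ≈ 6.3884 nmol/L.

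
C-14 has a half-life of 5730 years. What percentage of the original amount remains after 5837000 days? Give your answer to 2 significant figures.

14%

5837000 days = 15991.8 years.
n = 15991.8/5730 ≈ 2.7909 half-lives.
Fraction remaining = (1/2)^2.7909 ≈ 0.1445, i.e. 14.45%.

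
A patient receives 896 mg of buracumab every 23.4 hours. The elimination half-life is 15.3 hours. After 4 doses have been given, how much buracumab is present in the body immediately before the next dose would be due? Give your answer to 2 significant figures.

The 4 doses were given 93.6, 70.2, 46.8, 23.4 hours ago.
Total = 896·(1/2)^(93.6/15.3) + 896·(1/2)^(70.2/15.3) + 896·(1/2)^(46.8/15.3) + 896·(1/2)^(23.4/15.3)
      = 12.904 + 37.249 + 107.53 + 310.39 ≈ 468.07 mg.

470 mg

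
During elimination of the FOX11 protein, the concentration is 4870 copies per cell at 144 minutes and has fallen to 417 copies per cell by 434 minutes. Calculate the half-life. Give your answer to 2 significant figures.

82 minutes

Over Δt = 434 − 144 = 290 minutes, the level fell by a factor of 4870/417 ≈ 11.679.
n = log₂(11.679) ≈ 3.5458 half-lives, so t½ = 290/3.5458 ≈ 81.787 minutes.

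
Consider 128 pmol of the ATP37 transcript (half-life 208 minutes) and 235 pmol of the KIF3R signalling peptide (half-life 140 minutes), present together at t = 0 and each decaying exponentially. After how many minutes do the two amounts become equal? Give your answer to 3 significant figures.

Set 128·(1/2)^(t/208) = 235·(1/2)^(t/140).
Taking log₂: log₂(128/235) = t·(1/208 − 1/140).
log₂(0.54468) = -0.87652; 1/208 − 1/140 = -0.0023352.
t = -0.87652 / -0.0023352 ≈ 375.36 minutes.

375 minutes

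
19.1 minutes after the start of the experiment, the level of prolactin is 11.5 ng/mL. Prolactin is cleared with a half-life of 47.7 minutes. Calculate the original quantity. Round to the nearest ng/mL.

Number of half-lives elapsed: n = 19.1/47.7 ≈ 0.40042.
A₀ = A × 2^n = 11.5 × 2^0.40042 = 11.5 × 1.3199 ≈ 15.179 ng/mL.

15 ng/mL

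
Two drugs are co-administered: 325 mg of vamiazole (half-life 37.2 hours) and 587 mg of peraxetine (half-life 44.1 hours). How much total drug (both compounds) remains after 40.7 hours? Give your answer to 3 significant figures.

vamiazole: 325 × (1/2)^(40.7/37.2) = 325 × (1/2)^1.0941 ≈ 152.24 mg.
peraxetine: 587 × (1/2)^(40.7/44.1) = 587 × (1/2)^0.9229 ≈ 309.61 mg.
Total = 152.24 + 309.61 ≈ 461.85 mg.

462 mg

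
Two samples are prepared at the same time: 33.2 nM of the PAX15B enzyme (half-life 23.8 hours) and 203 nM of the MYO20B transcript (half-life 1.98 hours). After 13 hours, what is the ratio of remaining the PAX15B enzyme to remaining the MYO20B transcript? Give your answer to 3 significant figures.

PAX15B enzyme: 33.2 × (1/2)^(13/23.8) = 33.2 × (1/2)^0.54622 ≈ 22.736 nM.
MYO20B transcript: 203 × (1/2)^(13/1.98) = 203 × (1/2)^6.5657 ≈ 2.1431 nM.
Ratio ≈ 22.736 / 2.1431 ≈ 10.609.

10.6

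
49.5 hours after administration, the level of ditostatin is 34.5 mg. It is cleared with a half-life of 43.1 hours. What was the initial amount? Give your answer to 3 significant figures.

76.5 mg

Number of half-lives elapsed: n = 49.5/43.1 ≈ 1.1485.
A₀ = A × 2^n = 34.5 × 2^1.1485 = 34.5 × 2.2168 ≈ 76.48 mg.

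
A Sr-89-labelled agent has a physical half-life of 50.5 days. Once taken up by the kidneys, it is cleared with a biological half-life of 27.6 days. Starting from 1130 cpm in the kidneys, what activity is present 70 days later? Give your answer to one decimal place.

1/t_eff = 1/t_phys + 1/t_biol = 1/50.5 + 1/27.6 = 0.056034 per day.
t_eff = 50.5 × 27.6 / (50.5 + 27.6) ≈ 17.846 days.
Remaining = 1130 × (1/2)^(70/17.846) = 1130 × (1/2)^3.9224 ≈ 74.529 cpm.

74.5 cpm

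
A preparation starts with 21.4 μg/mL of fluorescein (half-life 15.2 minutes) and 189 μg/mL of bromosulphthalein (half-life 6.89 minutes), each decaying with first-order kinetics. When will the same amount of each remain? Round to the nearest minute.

40 minutes

Set 21.4·(1/2)^(t/15.2) = 189·(1/2)^(t/6.89).
Taking log₂: log₂(21.4/189) = t·(1/15.2 − 1/6.89).
log₂(0.11323) = -3.1427; 1/15.2 − 1/6.89 = -0.079348.
t = -3.1427 / -0.079348 ≈ 39.606 minutes.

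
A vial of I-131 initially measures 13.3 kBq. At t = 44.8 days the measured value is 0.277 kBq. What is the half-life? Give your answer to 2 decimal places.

8.02 days

A/A₀ = 0.277/13.3 ≈ 0.020827.
n = log₂(48.014) ≈ 5.5854 half-lives elapsed in 44.8 days.
t½ = 44.8/5.5854 ≈ 8.0209 days.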